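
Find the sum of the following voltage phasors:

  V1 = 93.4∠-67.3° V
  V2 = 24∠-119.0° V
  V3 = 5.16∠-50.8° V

Step 1 — Convert each phasor to rectangular form:
  V1 = 93.4·(cos(-67.3°) + j·sin(-67.3°)) = 36.04 - j86.17 V
  V2 = 24·(cos(-119.0°) + j·sin(-119.0°)) = -11.64 - j20.99 V
  V3 = 5.16·(cos(-50.8°) + j·sin(-50.8°)) = 3.261 - j3.999 V
Step 2 — Sum components: V_total = 27.67 - j111.2 V.
Step 3 — Convert to polar: |V_total| = 114.5 V, ∠V_total = -76.0°.

V_total = 114.5∠-76.0° V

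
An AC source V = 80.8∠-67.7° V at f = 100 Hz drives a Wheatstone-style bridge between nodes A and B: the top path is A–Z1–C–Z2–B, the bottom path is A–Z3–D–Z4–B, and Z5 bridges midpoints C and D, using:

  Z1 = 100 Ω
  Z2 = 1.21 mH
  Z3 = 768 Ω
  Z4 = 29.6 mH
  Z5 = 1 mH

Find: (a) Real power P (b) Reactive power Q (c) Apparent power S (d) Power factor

Step 1 — Angular frequency: ω = 2π·f = 2π·100 = 628.3 rad/s.
Step 2 — Component impedances:
  Z1: Z = R = 100 Ω
  Z2: Z = jωL = j·628.3·0.00121 = 0 + j0.7603 Ω
  Z3: Z = R = 768 Ω
  Z4: Z = jωL = j·628.3·0.0296 = 0 + j18.6 Ω
  Z5: Z = jωL = j·628.3·0.001 = 0 + j0.6283 Ω
Step 3 — Bridge requires nodal analysis (the Z5 bridge couples midpoints C and D, so the two paths cannot be reduced to a simple series/parallel combination). Setting node B to ground and injecting 1 A at node A, the 3-node admittance system at A, C, D solves to V_A = Z_AB = 88.48 + j0.7339 Ω = 88.48∠0.5° Ω.
Step 4 — Source phasor: V = 80.8∠-67.7° V = 30.66 - j74.76 V.
Step 5 — Current: I = V / Z = 0.3395 - j0.8477 A = 0.9132∠-68.2° A.
Step 6 — Complex power: S = V·I* = 73.78 + j0.612 VA.
Step 7 — Real power: P = Re(S) = 73.78 W.
Step 8 — Reactive power: Q = Im(S) = 0.612 VAR.
Step 9 — Apparent power: |S| = 73.78 VA.
Step 10 — Power factor: PF = P/|S| = 1 (lagging).

(a) P = 73.78 W  (b) Q = 0.612 VAR  (c) S = 73.78 VA  (d) PF = 1 (lagging)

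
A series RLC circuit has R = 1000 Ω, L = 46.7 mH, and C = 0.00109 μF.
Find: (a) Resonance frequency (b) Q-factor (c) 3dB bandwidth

Step 1 — Resonance: ω₀ = 1/√(LC) = 1/√(0.0467·1.09e-09) = 1.402e+05 rad/s.
Step 2 — f₀ = ω₀/(2π) = 2.231e+04 Hz.
Step 3 — Series Q: Q = ω₀L/R = 1.402e+05·0.0467/1000 = 6.546.
Step 4 — Bandwidth: Δω = ω₀/Q = 2.141e+04 rad/s; BW = Δω/(2π) = 3408 Hz.

(a) f₀ = 2.231e+04 Hz  (b) Q = 6.546  (c) BW = 3408 Hz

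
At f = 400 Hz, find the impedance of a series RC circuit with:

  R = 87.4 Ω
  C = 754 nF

Step 1 — Angular frequency: ω = 2π·f = 2π·400 = 2513 rad/s.
Step 2 — Component impedances:
  R: Z = R = 87.4 Ω
  C: Z = 1/(jωC) = -j/(ω·C) = 0 - j527.7 Ω
Step 3 — Series combination: Z_total = R + C = 87.4 - j527.7 Ω = 534.9∠-80.6° Ω.

Z = 87.4 - j527.7 Ω = 534.9∠-80.6° Ω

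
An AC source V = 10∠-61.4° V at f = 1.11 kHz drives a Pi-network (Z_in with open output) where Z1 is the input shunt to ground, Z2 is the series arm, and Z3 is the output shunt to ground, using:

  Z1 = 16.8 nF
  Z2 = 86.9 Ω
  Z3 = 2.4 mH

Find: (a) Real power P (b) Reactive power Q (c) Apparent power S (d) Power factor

Step 1 — Angular frequency: ω = 2π·f = 2π·1110 = 6974 rad/s.
Step 2 — Component impedances:
  Z1: Z = 1/(jωC) = -j/(ω·C) = 0 - j8535 Ω
  Z2: Z = R = 86.9 Ω
  Z3: Z = jωL = j·6974·0.0024 = 0 + j16.74 Ω
Step 3 — With open output, the series arm Z2 and the output shunt Z3 appear in series to ground: Z2 + Z3 = 86.9 + j16.74 Ω.
Step 4 — Parallel with input shunt Z1: Z_in = Z1 || (Z2 + Z3) = 87.23 + j15.88 Ω = 88.67∠10.3° Ω.
Step 5 — Source phasor: V = 10∠-61.4° V = 4.787 - j8.78 V.
Step 6 — Current: I = V / Z = 0.03538 - j0.1071 A = 0.1128∠-71.7° A.
Step 7 — Complex power: S = V·I* = 1.11 + j0.202 VA.
Step 8 — Real power: P = Re(S) = 1.11 W.
Step 9 — Reactive power: Q = Im(S) = 0.202 VAR.
Step 10 — Apparent power: |S| = 1.128 VA.
Step 11 — Power factor: PF = P/|S| = 0.9838 (lagging).

(a) P = 1.11 W  (b) Q = 0.202 VAR  (c) S = 1.128 VA  (d) PF = 0.9838 (lagging)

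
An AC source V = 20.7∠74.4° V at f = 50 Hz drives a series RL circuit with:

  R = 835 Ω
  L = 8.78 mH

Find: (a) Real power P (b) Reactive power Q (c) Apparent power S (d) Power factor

Step 1 — Angular frequency: ω = 2π·f = 2π·50 = 314.2 rad/s.
Step 2 — Component impedances:
  R: Z = R = 835 Ω
  L: Z = jωL = j·314.2·0.00878 = 0 + j2.758 Ω
Step 3 — Series combination: Z_total = R + L = 835 + j2.758 Ω = 835∠0.2° Ω.
Step 4 — Source phasor: V = 20.7∠74.4° V = 5.567 + j19.94 V.
Step 5 — Current: I = V / Z = 0.006745 + j0.02385 A = 0.02479∠74.2° A.
Step 6 — Complex power: S = V·I* = 0.5132 + j0.001695 VA.
Step 7 — Real power: P = Re(S) = 0.5132 W.
Step 8 — Reactive power: Q = Im(S) = 0.001695 VAR.
Step 9 — Apparent power: |S| = 0.5132 VA.
Step 10 — Power factor: PF = P/|S| = 1 (lagging).

(a) P = 0.5132 W  (b) Q = 0.001695 VAR  (c) S = 0.5132 VA  (d) PF = 1 (lagging)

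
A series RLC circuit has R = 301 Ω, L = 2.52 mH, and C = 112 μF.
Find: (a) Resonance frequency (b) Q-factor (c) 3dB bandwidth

Step 1 — Resonance: ω₀ = 1/√(LC) = 1/√(0.00252·0.000112) = 1882 rad/s.
Step 2 — f₀ = ω₀/(2π) = 299.6 Hz.
Step 3 — Series Q: Q = ω₀L/R = 1882·0.00252/301 = 0.01576.
Step 4 — Bandwidth: Δω = ω₀/Q = 1.194e+05 rad/s; BW = Δω/(2π) = 1.901e+04 Hz.

(a) f₀ = 299.6 Hz  (b) Q = 0.01576  (c) BW = 1.901e+04 Hz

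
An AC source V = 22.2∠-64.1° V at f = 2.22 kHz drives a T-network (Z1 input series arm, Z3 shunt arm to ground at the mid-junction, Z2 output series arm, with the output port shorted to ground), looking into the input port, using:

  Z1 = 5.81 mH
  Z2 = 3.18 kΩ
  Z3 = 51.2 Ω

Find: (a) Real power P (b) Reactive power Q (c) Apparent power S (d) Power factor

Step 1 — Angular frequency: ω = 2π·f = 2π·2220 = 1.395e+04 rad/s.
Step 2 — Component impedances:
  Z1: Z = jωL = j·1.395e+04·0.00581 = 0 + j81.04 Ω
  Z2: Z = R = 3180 Ω
  Z3: Z = R = 51.2 Ω
Step 3 — With the output port shorted to ground, the output series arm Z2 runs from the junction to ground; the shunt arm Z3 also runs from the junction to ground. They appear in parallel: Z3 || Z2 = 50.39 Ω.
Step 4 — Series with input arm Z1: Z_in = Z1 + (Z3 || Z2) = 50.39 + j81.04 Ω = 95.43∠58.1° Ω.
Step 5 — Source phasor: V = 22.2∠-64.1° V = 9.697 - j19.97 V.
Step 6 — Current: I = V / Z = -0.1241 - j0.1968 A = 0.2326∠-122.2° A.
Step 7 — Complex power: S = V·I* = 2.727 + j4.386 VA.
Step 8 — Real power: P = Re(S) = 2.727 W.
Step 9 — Reactive power: Q = Im(S) = 4.386 VAR.
Step 10 — Apparent power: |S| = 5.164 VA.
Step 11 — Power factor: PF = P/|S| = 0.528 (lagging).

(a) P = 2.727 W  (b) Q = 4.386 VAR  (c) S = 5.164 VA  (d) PF = 0.528 (lagging)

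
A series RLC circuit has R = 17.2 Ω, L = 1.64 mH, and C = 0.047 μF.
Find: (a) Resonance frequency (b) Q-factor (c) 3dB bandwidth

Step 1 — Resonance condition Im(Z)=0 gives ω₀ = 1/√(LC).
Step 2 — ω₀ = 1/√(0.00164·4.7e-08) = 1.139e+05 rad/s.
Step 3 — f₀ = ω₀/(2π) = 1.813e+04 Hz.
Step 4 — Series Q: Q = ω₀L/R = 1.139e+05·0.00164/17.2 = 10.86.
Step 5 — 3dB bandwidth: Δω = ω₀/Q = 1.049e+04 rad/s; BW = Δω/(2π) = 1669 Hz.

(a) f₀ = 1.813e+04 Hz  (b) Q = 10.86  (c) BW = 1669 Hz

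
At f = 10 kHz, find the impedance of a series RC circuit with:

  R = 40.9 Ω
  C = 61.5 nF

Step 1 — Angular frequency: ω = 2π·f = 2π·1e+04 = 6.283e+04 rad/s.
Step 2 — Component impedances:
  R: Z = R = 40.9 Ω
  C: Z = 1/(jωC) = -j/(ω·C) = 0 - j258.8 Ω
Step 3 — Series combination: Z_total = R + C = 40.9 - j258.8 Ω = 262∠-81.0° Ω.

Z = 40.9 - j258.8 Ω = 262∠-81.0° Ω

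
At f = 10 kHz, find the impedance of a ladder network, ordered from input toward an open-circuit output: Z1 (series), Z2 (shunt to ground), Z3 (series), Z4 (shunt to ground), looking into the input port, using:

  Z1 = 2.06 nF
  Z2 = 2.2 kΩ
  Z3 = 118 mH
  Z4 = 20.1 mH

Step 1 — Angular frequency: ω = 2π·f = 2π·1e+04 = 6.283e+04 rad/s.
Step 2 — Component impedances:
  Z1: Z = 1/(jωC) = -j/(ω·C) = 0 - j7726 Ω
  Z2: Z = R = 2200 Ω
  Z3: Z = jωL = j·6.283e+04·0.118 = 0 + j7414 Ω
  Z4: Z = jωL = j·6.283e+04·0.0201 = 0 + j1263 Ω
Step 3 — Ladder network (open output): work backward from the far end, alternating series and parallel combinations. Z_in = 2067 - j7202 Ω = 7493∠-74.0° Ω.

Z = 2067 - j7202 Ω = 7493∠-74.0° Ω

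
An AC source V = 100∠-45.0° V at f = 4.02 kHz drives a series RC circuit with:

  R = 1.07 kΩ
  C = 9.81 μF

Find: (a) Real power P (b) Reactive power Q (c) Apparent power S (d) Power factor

Step 1 — Angular frequency: ω = 2π·f = 2π·4020 = 2.526e+04 rad/s.
Step 2 — Component impedances:
  R: Z = R = 1070 Ω
  C: Z = 1/(jωC) = -j/(ω·C) = 0 - j4.036 Ω
Step 3 — Series combination: Z_total = R + C = 1070 - j4.036 Ω = 1070∠-0.2° Ω.
Step 4 — Source phasor: V = 100∠-45.0° V = 70.71 - j70.71 V.
Step 5 — Current: I = V / Z = 0.06633 - j0.06583 A = 0.09346∠-44.8° A.
Step 6 — Complex power: S = V·I* = 9.346 - j0.03525 VA.
Step 7 — Real power: P = Re(S) = 9.346 W.
Step 8 — Reactive power: Q = Im(S) = -0.03525 VAR.
Step 9 — Apparent power: |S| = 9.346 VA.
Step 10 — Power factor: PF = P/|S| = 1 (leading).

(a) P = 9.346 W  (b) Q = -0.03525 VAR  (c) S = 9.346 VA  (d) PF = 1 (leading)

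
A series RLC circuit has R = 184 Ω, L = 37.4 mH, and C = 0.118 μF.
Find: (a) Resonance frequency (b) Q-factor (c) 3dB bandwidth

Step 1 — Resonance: ω₀ = 1/√(LC) = 1/√(0.0374·1.18e-07) = 1.505e+04 rad/s.
Step 2 — f₀ = ω₀/(2π) = 2396 Hz.
Step 3 — Series Q: Q = ω₀L/R = 1.505e+04·0.0374/184 = 3.06.
Step 4 — Bandwidth: Δω = ω₀/Q = 4920 rad/s; BW = Δω/(2π) = 783 Hz.

(a) f₀ = 2396 Hz  (b) Q = 3.06  (c) BW = 783 Hz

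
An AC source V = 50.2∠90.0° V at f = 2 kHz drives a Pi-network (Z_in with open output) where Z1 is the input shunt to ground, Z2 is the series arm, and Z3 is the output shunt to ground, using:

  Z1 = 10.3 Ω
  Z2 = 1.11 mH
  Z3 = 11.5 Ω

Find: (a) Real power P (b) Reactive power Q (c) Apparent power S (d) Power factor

Step 1 — Angular frequency: ω = 2π·f = 2π·2000 = 1.257e+04 rad/s.
Step 2 — Component impedances:
  Z1: Z = R = 10.3 Ω
  Z2: Z = jωL = j·1.257e+04·0.00111 = 0 + j13.95 Ω
  Z3: Z = R = 11.5 Ω
Step 3 — With open output, the series arm Z2 and the output shunt Z3 appear in series to ground: Z2 + Z3 = 11.5 + j13.95 Ω.
Step 4 — Parallel with input shunt Z1: Z_in = Z1 || (Z2 + Z3) = 6.847 + j2.209 Ω = 7.195∠17.9° Ω.
Step 5 — Source phasor: V = 50.2∠90.0° V = 0 + j50.2 V.
Step 6 — Current: I = V / Z = 2.143 + j6.64 A = 6.977∠72.1° A.
Step 7 — Complex power: S = V·I* = 333.3 + j107.6 VA.
Step 8 — Real power: P = Re(S) = 333.3 W.
Step 9 — Reactive power: Q = Im(S) = 107.6 VAR.
Step 10 — Apparent power: |S| = 350.3 VA.
Step 11 — Power factor: PF = P/|S| = 0.9517 (lagging).

(a) P = 333.3 W  (b) Q = 107.6 VAR  (c) S = 350.3 VA  (d) PF = 0.9517 (lagging)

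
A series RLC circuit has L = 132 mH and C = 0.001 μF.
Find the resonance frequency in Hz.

Step 1 — Resonance condition Im(Z)=0 gives ω₀ = 1/√(LC).
Step 2 — ω₀ = 1/√(0.132·1e-09) = 8.704e+04 rad/s.
Step 3 — f₀ = ω₀/(2π) = 1.385e+04 Hz.

f₀ = 1.385e+04 Hz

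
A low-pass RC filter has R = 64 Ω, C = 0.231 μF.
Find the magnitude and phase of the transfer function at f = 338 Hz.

Step 1 — Angular frequency: ω = 2π·338 = 2124 rad/s.
Step 2 — Transfer function: H(jω) = 1/(1 + jωRC).
Step 3 — Denominator: 1 + jωRC = 1 + j·2124·64·2.31e-07 = 1 + j0.0314.
Step 4 — H = 0.999 - j0.03137.
Step 5 — Magnitude: |H| = 0.9995 (-0.0 dB); phase: φ = -1.8°.

|H| = 0.9995 (-0.0 dB), φ = -1.8°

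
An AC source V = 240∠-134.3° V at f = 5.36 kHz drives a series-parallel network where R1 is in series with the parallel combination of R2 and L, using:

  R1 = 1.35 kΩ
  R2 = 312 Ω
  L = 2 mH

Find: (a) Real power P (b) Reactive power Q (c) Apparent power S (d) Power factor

Step 1 — Angular frequency: ω = 2π·f = 2π·5360 = 3.368e+04 rad/s.
Step 2 — Component impedances:
  R1: Z = R = 1350 Ω
  R2: Z = R = 312 Ω
  L: Z = jωL = j·3.368e+04·0.002 = 0 + j67.36 Ω
Step 3 — Parallel branch: R2 || L = 1/(1/R2 + 1/L) = 13.89 + j64.36 Ω.
Step 4 — Series with R1: Z_total = R1 + (R2 || L) = 1364 + j64.36 Ω = 1365∠2.7° Ω.
Step 5 — Source phasor: V = 240∠-134.3° V = -167.6 - j171.8 V.
Step 6 — Current: I = V / Z = -0.1286 - j0.1199 A = 0.1758∠-137.0° A.
Step 7 — Complex power: S = V·I* = 42.14 + j1.988 VA.
Step 8 — Real power: P = Re(S) = 42.14 W.
Step 9 — Reactive power: Q = Im(S) = 1.988 VAR.
Step 10 — Apparent power: |S| = 42.19 VA.
Step 11 — Power factor: PF = P/|S| = 0.9989 (lagging).

(a) P = 42.14 W  (b) Q = 1.988 VAR  (c) S = 42.19 VA  (d) PF = 0.9989 (lagging)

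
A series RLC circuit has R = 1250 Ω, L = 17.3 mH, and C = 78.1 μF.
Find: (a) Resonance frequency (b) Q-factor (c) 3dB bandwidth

Step 1 — Resonance condition Im(Z)=0 gives ω₀ = 1/√(LC).
Step 2 — ω₀ = 1/√(0.0173·7.81e-05) = 860.3 rad/s.
Step 3 — f₀ = ω₀/(2π) = 136.9 Hz.
Step 4 — Series Q: Q = ω₀L/R = 860.3·0.0173/1250 = 0.01191.
Step 5 — 3dB bandwidth: Δω = ω₀/Q = 7.225e+04 rad/s; BW = Δω/(2π) = 1.15e+04 Hz.

(a) f₀ = 136.9 Hz  (b) Q = 0.01191  (c) BW = 1.15e+04 Hz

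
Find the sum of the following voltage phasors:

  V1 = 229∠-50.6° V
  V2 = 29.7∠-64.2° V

Step 1 — Convert each phasor to rectangular form:
  V1 = 229·(cos(-50.6°) + j·sin(-50.6°)) = 145.4 - j177 V
  V2 = 29.7·(cos(-64.2°) + j·sin(-64.2°)) = 12.93 - j26.74 V
Step 2 — Sum components: V_total = 158.3 - j203.7 V.
Step 3 — Convert to polar: |V_total| = 258 V, ∠V_total = -52.2°.

V_total = 258∠-52.2° V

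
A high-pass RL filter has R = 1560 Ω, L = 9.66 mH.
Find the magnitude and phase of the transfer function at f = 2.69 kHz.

Step 1 — Angular frequency: ω = 2π·2690 = 1.69e+04 rad/s.
Step 2 — Transfer function: H(jω) = jωL/(R + jωL).
Step 3 — Numerator jωL = j·163.3; denominator R + jωL = 1560 + j163.3.
Step 4 — H = 0.01084 + j0.1035.
Step 5 — Magnitude: |H| = 0.1041 (-19.7 dB); phase: φ = 84.0°.

|H| = 0.1041 (-19.7 dB), φ = 84.0°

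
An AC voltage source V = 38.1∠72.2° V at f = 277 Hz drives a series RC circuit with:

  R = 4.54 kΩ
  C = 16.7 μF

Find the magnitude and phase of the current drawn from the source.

Step 1 — Angular frequency: ω = 2π·f = 2π·277 = 1740 rad/s.
Step 2 — Component impedances:
  R: Z = R = 4540 Ω
  C: Z = 1/(jωC) = -j/(ω·C) = 0 - j34.41 Ω
Step 3 — Series combination: Z_total = R + C = 4540 - j34.41 Ω = 4540∠-0.4° Ω.
Step 4 — Source phasor: V = 38.1∠72.2° V = 11.65 + j36.28 V.
Step 5 — Ohm's law: I = V / Z_total = (11.65 + j36.28) / (4540 - j34.41) = 0.002505 + j0.008009 A.
Step 6 — Convert to polar: |I| = 0.008392 A, ∠I = 72.6°.

I = 0.008392∠72.6° A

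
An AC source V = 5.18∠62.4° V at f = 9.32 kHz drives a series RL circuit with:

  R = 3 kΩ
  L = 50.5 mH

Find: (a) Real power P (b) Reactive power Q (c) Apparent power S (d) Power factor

Step 1 — Angular frequency: ω = 2π·f = 2π·9320 = 5.856e+04 rad/s.
Step 2 — Component impedances:
  R: Z = R = 3000 Ω
  L: Z = jωL = j·5.856e+04·0.0505 = 0 + j2957 Ω
Step 3 — Series combination: Z_total = R + L = 3000 + j2957 Ω = 4213∠44.6° Ω.
Step 4 — Source phasor: V = 5.18∠62.4° V = 2.4 + j4.591 V.
Step 5 — Current: I = V / Z = 0.001171 + j0.0003761 A = 0.00123∠17.8° A.
Step 6 — Complex power: S = V·I* = 0.004536 + j0.004472 VA.
Step 7 — Real power: P = Re(S) = 0.004536 W.
Step 8 — Reactive power: Q = Im(S) = 0.004472 VAR.
Step 9 — Apparent power: |S| = 0.00637 VA.
Step 10 — Power factor: PF = P/|S| = 0.7122 (lagging).

(a) P = 0.004536 W  (b) Q = 0.004472 VAR  (c) S = 0.00637 VA  (d) PF = 0.7122 (lagging)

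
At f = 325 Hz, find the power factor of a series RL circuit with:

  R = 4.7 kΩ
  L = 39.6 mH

Step 1 — Angular frequency: ω = 2π·f = 2π·325 = 2042 rad/s.
Step 2 — Component impedances:
  R: Z = R = 4700 Ω
  L: Z = jωL = j·2042·0.0396 = 0 + j80.86 Ω
Step 3 — Series combination: Z_total = R + L = 4700 + j80.86 Ω = 4701∠1.0° Ω.
Step 4 — Power factor: PF = cos(φ) = Re(Z)/|Z| = 4700/4700.7 = 0.9999.
Step 5 — Type: Im(Z) = 80.86 ⇒ lagging (phase φ = 1.0°).

PF = 0.9999 (lagging, φ = 1.0°)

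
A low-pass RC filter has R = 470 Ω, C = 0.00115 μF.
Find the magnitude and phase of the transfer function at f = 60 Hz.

Step 1 — Angular frequency: ω = 2π·60 = 377 rad/s.
Step 2 — Transfer function: H(jω) = 1/(1 + jωRC).
Step 3 — Denominator: 1 + jωRC = 1 + j·377·470·1.15e-09 = 1 + j0.0002038.
Step 4 — H = 1 - j0.0002038.
Step 5 — Magnitude: |H| = 1 (-0.0 dB); phase: φ = -0.0°.

|H| = 1 (-0.0 dB), φ = -0.0°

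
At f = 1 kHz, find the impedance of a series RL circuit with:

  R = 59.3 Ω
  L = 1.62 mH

Step 1 — Angular frequency: ω = 2π·f = 2π·1000 = 6283 rad/s.
Step 2 — Component impedances:
  R: Z = R = 59.3 Ω
  L: Z = jωL = j·6283·0.00162 = 0 + j10.18 Ω
Step 3 — Series combination: Z_total = R + L = 59.3 + j10.18 Ω = 60.17∠9.7° Ω.

Z = 59.3 + j10.18 Ω = 60.17∠9.7° Ω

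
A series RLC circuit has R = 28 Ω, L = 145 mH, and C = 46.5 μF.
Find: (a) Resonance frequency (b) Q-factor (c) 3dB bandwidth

Step 1 — Resonance: ω₀ = 1/√(LC) = 1/√(0.145·4.65e-05) = 385.1 rad/s.
Step 2 — f₀ = ω₀/(2π) = 61.29 Hz.
Step 3 — Series Q: Q = ω₀L/R = 385.1·0.145/28 = 1.994.
Step 4 — Bandwidth: Δω = ω₀/Q = 193.1 rad/s; BW = Δω/(2π) = 30.73 Hz.

(a) f₀ = 61.29 Hz  (b) Q = 1.994  (c) BW = 30.73 Hz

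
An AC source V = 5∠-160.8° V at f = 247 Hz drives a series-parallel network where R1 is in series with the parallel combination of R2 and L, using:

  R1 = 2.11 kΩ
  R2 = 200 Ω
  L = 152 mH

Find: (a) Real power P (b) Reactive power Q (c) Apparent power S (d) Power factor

Step 1 — Angular frequency: ω = 2π·f = 2π·247 = 1552 rad/s.
Step 2 — Component impedances:
  R1: Z = R = 2110 Ω
  R2: Z = R = 200 Ω
  L: Z = jωL = j·1552·0.152 = 0 + j235.9 Ω
Step 3 — Parallel branch: R2 || L = 1/(1/R2 + 1/L) = 116.4 + j98.65 Ω.
Step 4 — Series with R1: Z_total = R1 + (R2 || L) = 2226 + j98.65 Ω = 2229∠2.5° Ω.
Step 5 — Source phasor: V = 5∠-160.8° V = -4.722 - j1.644 V.
Step 6 — Current: I = V / Z = -0.002149 - j0.0006433 A = 0.002244∠-163.3° A.
Step 7 — Complex power: S = V·I* = 0.01121 + j0.0004966 VA.
Step 8 — Real power: P = Re(S) = 0.01121 W.
Step 9 — Reactive power: Q = Im(S) = 0.0004966 VAR.
Step 10 — Apparent power: |S| = 0.01122 VA.
Step 11 — Power factor: PF = P/|S| = 0.999 (lagging).

(a) P = 0.01121 W  (b) Q = 0.0004966 VAR  (c) S = 0.01122 VA  (d) PF = 0.999 (lagging)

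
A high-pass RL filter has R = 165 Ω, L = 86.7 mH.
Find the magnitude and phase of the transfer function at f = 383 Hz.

Step 1 — Angular frequency: ω = 2π·383 = 2406 rad/s.
Step 2 — Transfer function: H(jω) = jωL/(R + jωL).
Step 3 — Numerator jωL = j·208.6; denominator R + jωL = 165 + j208.6.
Step 4 — H = 0.6152 + j0.4865.
Step 5 — Magnitude: |H| = 0.7844 (-2.1 dB); phase: φ = 38.3°.

|H| = 0.7844 (-2.1 dB), φ = 38.3°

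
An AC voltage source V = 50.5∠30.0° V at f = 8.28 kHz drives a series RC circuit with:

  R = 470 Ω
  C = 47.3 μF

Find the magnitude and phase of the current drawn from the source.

Step 1 — Angular frequency: ω = 2π·f = 2π·8280 = 5.202e+04 rad/s.
Step 2 — Component impedances:
  R: Z = R = 470 Ω
  C: Z = 1/(jωC) = -j/(ω·C) = 0 - j0.4064 Ω
Step 3 — Series combination: Z_total = R + C = 470 - j0.4064 Ω = 470∠-0.0° Ω.
Step 4 — Source phasor: V = 50.5∠30.0° V = 43.73 + j25.25 V.
Step 5 — Ohm's law: I = V / Z_total = (43.73 + j25.25) / (470 - j0.4064) = 0.09301 + j0.0538 A.
Step 6 — Convert to polar: |I| = 0.1074 A, ∠I = 30.0°.

I = 0.1074∠30.0° A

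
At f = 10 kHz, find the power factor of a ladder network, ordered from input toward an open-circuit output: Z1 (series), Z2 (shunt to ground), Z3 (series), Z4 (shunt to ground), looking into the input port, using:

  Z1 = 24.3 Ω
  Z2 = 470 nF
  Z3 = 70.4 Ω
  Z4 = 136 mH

Step 1 — Angular frequency: ω = 2π·f = 2π·1e+04 = 6.283e+04 rad/s.
Step 2 — Component impedances:
  Z1: Z = R = 24.3 Ω
  Z2: Z = 1/(jωC) = -j/(ω·C) = 0 - j33.86 Ω
  Z3: Z = R = 70.4 Ω
  Z4: Z = jωL = j·6.283e+04·0.136 = 0 + j8545 Ω
Step 3 — Ladder network (open output): work backward from the far end, alternating series and parallel combinations. Z_in = 24.3 - j34 Ω = 41.79∠-54.4° Ω.
Step 4 — Power factor: PF = cos(φ) = Re(Z)/|Z| = 24.3/41.79 = 0.5815.
Step 5 — Type: Im(Z) = -34 ⇒ leading (phase φ = -54.4°).

PF = 0.5815 (leading, φ = -54.4°)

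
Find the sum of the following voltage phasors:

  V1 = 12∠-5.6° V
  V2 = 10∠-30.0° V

Step 1 — Convert each phasor to rectangular form:
  V1 = 12·(cos(-5.6°) + j·sin(-5.6°)) = 11.94 - j1.171 V
  V2 = 10·(cos(-30.0°) + j·sin(-30.0°)) = 8.66 - j5 V
Step 2 — Sum components: V_total = 20.6 - j6.171 V.
Step 3 — Convert to polar: |V_total| = 21.51 V, ∠V_total = -16.7°.

V_total = 21.51∠-16.7° V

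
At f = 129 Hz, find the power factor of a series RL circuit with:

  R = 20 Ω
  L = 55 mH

Step 1 — Angular frequency: ω = 2π·f = 2π·129 = 810.5 rad/s.
Step 2 — Component impedances:
  R: Z = R = 20 Ω
  L: Z = jωL = j·810.5·0.055 = 0 + j44.58 Ω
Step 3 — Series combination: Z_total = R + L = 20 + j44.58 Ω = 48.86∠65.8° Ω.
Step 4 — Power factor: PF = cos(φ) = Re(Z)/|Z| = 20/48.86 = 0.4093.
Step 5 — Type: Im(Z) = 44.58 ⇒ lagging (phase φ = 65.8°).

PF = 0.4093 (lagging, φ = 65.8°)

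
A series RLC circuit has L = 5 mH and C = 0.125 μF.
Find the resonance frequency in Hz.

Step 1 — Resonance condition Im(Z)=0 gives ω₀ = 1/√(LC).
Step 2 — ω₀ = 1/√(0.005·1.25e-07) = 4e+04 rad/s.
Step 3 — f₀ = ω₀/(2π) = 6366 Hz.

f₀ = 6366 Hz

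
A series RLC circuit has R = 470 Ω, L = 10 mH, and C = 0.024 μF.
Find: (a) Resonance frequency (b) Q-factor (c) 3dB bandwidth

Step 1 — Resonance: ω₀ = 1/√(LC) = 1/√(0.01·2.4e-08) = 6.455e+04 rad/s.
Step 2 — f₀ = ω₀/(2π) = 1.027e+04 Hz.
Step 3 — Series Q: Q = ω₀L/R = 6.455e+04·0.01/470 = 1.373.
Step 4 — Bandwidth: Δω = ω₀/Q = 4.7e+04 rad/s; BW = Δω/(2π) = 7480 Hz.

(a) f₀ = 1.027e+04 Hz  (b) Q = 1.373  (c) BW = 7480 Hz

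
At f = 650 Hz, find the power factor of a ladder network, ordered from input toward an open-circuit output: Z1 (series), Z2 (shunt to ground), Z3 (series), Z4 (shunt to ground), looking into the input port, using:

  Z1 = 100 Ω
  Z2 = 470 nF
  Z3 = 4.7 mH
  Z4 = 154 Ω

Step 1 — Angular frequency: ω = 2π·f = 2π·650 = 4084 rad/s.
Step 2 — Component impedances:
  Z1: Z = R = 100 Ω
  Z2: Z = 1/(jωC) = -j/(ω·C) = 0 - j521 Ω
  Z3: Z = jωL = j·4084·0.0047 = 0 + j19.2 Ω
  Z4: Z = R = 154 Ω
Step 3 — Ladder network (open output): work backward from the far end, alternating series and parallel combinations. Z_in = 251.7 - j26.63 Ω = 253.1∠-6.0° Ω.
Step 4 — Power factor: PF = cos(φ) = Re(Z)/|Z| = 251.717/253.122 = 0.9944.
Step 5 — Type: Im(Z) = -26.63 ⇒ leading (phase φ = -6.0°).

PF = 0.9944 (leading, φ = -6.0°)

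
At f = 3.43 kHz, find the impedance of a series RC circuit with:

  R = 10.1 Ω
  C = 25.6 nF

Step 1 — Angular frequency: ω = 2π·f = 2π·3430 = 2.155e+04 rad/s.
Step 2 — Component impedances:
  R: Z = R = 10.1 Ω
  C: Z = 1/(jωC) = -j/(ω·C) = 0 - j1813 Ω
Step 3 — Series combination: Z_total = R + C = 10.1 - j1813 Ω = 1813∠-89.7° Ω.

Z = 10.1 - j1813 Ω = 1813∠-89.7° Ω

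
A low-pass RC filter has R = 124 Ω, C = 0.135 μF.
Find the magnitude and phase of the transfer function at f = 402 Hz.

Step 1 — Angular frequency: ω = 2π·402 = 2526 rad/s.
Step 2 — Transfer function: H(jω) = 1/(1 + jωRC).
Step 3 — Denominator: 1 + jωRC = 1 + j·2526·124·1.35e-07 = 1 + j0.04228.
Step 4 — H = 0.9982 - j0.04221.
Step 5 — Magnitude: |H| = 0.9991 (-0.0 dB); phase: φ = -2.4°.

|H| = 0.9991 (-0.0 dB), φ = -2.4°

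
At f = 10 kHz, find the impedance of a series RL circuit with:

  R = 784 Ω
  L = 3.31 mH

Step 1 — Angular frequency: ω = 2π·f = 2π·1e+04 = 6.283e+04 rad/s.
Step 2 — Component impedances:
  R: Z = R = 784 Ω
  L: Z = jωL = j·6.283e+04·0.00331 = 0 + j208 Ω
Step 3 — Series combination: Z_total = R + L = 784 + j208 Ω = 811.1∠14.9° Ω.

Z = 784 + j208 Ω = 811.1∠14.9° Ω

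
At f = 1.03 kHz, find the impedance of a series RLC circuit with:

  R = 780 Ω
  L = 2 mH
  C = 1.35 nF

Step 1 — Angular frequency: ω = 2π·f = 2π·1030 = 6472 rad/s.
Step 2 — Component impedances:
  R: Z = R = 780 Ω
  L: Z = jωL = j·6472·0.002 = 0 + j12.94 Ω
  C: Z = 1/(jωC) = -j/(ω·C) = 0 - j1.145e+05 Ω
Step 3 — Series combination: Z_total = R + L + C = 780 - j1.144e+05 Ω = 1.144e+05∠-89.6° Ω.

Z = 780 - j1.144e+05 Ω = 1.144e+05∠-89.6° Ω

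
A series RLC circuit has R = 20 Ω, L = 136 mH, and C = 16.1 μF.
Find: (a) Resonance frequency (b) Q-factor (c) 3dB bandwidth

Step 1 — Resonance condition Im(Z)=0 gives ω₀ = 1/√(LC).
Step 2 — ω₀ = 1/√(0.136·1.61e-05) = 675.8 rad/s.
Step 3 — f₀ = ω₀/(2π) = 107.6 Hz.
Step 4 — Series Q: Q = ω₀L/R = 675.8·0.136/20 = 4.595.
Step 5 — 3dB bandwidth: Δω = ω₀/Q = 147.1 rad/s; BW = Δω/(2π) = 23.41 Hz.

(a) f₀ = 107.6 Hz  (b) Q = 4.595  (c) BW = 23.41 Hz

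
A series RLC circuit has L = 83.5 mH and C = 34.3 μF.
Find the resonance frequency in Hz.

Step 1 — Resonance condition Im(Z)=0 gives ω₀ = 1/√(LC).
Step 2 — ω₀ = 1/√(0.0835·3.43e-05) = 590.9 rad/s.
Step 3 — f₀ = ω₀/(2π) = 94.04 Hz.

f₀ = 94.04 Hz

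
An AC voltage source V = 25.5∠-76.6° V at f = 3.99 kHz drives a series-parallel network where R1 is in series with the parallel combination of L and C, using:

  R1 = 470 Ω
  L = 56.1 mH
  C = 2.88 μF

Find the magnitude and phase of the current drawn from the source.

Step 1 — Angular frequency: ω = 2π·f = 2π·3990 = 2.507e+04 rad/s.
Step 2 — Component impedances:
  R1: Z = R = 470 Ω
  L: Z = jωL = j·2.507e+04·0.0561 = 0 + j1406 Ω
  C: Z = 1/(jωC) = -j/(ω·C) = 0 - j13.85 Ω
Step 3 — Parallel branch: L || C = 1/(1/L + 1/C) = 0 - j13.99 Ω.
Step 4 — Series with R1: Z_total = R1 + (L || C) = 470 - j13.99 Ω = 470.2∠-1.7° Ω.
Step 5 — Source phasor: V = 25.5∠-76.6° V = 5.91 - j24.81 V.
Step 6 — Ohm's law: I = V / Z_total = (5.91 - j24.81) / (470 - j13.99) = 0.01413 - j0.05236 A.
Step 7 — Convert to polar: |I| = 0.05423 A, ∠I = -74.9°.

I = 0.05423∠-74.9° A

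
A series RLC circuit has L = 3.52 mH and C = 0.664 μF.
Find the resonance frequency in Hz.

Step 1 — Resonance condition Im(Z)=0 gives ω₀ = 1/√(LC).
Step 2 — ω₀ = 1/√(0.00352·6.64e-07) = 2.068e+04 rad/s.
Step 3 — f₀ = ω₀/(2π) = 3292 Hz.

f₀ = 3292 Hz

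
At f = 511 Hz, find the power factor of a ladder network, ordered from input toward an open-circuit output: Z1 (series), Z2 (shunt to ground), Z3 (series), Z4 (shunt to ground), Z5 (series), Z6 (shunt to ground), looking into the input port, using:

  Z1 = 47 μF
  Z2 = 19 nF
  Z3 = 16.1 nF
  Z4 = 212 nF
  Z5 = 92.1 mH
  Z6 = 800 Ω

Step 1 — Angular frequency: ω = 2π·f = 2π·511 = 3211 rad/s.
Step 2 — Component impedances:
  Z1: Z = 1/(jωC) = -j/(ω·C) = 0 - j6.627 Ω
  Z2: Z = 1/(jωC) = -j/(ω·C) = 0 - j1.639e+04 Ω
  Z3: Z = 1/(jωC) = -j/(ω·C) = 0 - j1.935e+04 Ω
  Z4: Z = 1/(jωC) = -j/(ω·C) = 0 - j1469 Ω
  Z5: Z = jωL = j·3211·0.0921 = 0 + j295.7 Ω
  Z6: Z = R = 800 Ω
Step 3 — Ladder network (open output): work backward from the far end, alternating series and parallel combinations. Z_in = 177.9 - j8929 Ω = 8931∠-88.9° Ω.
Step 4 — Power factor: PF = cos(φ) = Re(Z)/|Z| = 177.9/8931 = 0.01992.
Step 5 — Type: Im(Z) = -8929 ⇒ leading (phase φ = -88.9°).

PF = 0.01992 (leading, φ = -88.9°)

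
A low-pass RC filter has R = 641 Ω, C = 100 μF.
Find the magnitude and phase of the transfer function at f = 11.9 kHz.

Step 1 — Angular frequency: ω = 2π·1.19e+04 = 7.477e+04 rad/s.
Step 2 — Transfer function: H(jω) = 1/(1 + jωRC).
Step 3 — Denominator: 1 + jωRC = 1 + j·7.477e+04·641·0.0001 = 1 + j4793.
Step 4 — H = 4.353e-08 - j0.0002086.
Step 5 — Magnitude: |H| = 0.0002086 (-73.6 dB); phase: φ = -90.0°.

|H| = 0.0002086 (-73.6 dB), φ = -90.0°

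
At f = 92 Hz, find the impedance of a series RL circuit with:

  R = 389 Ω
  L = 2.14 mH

Step 1 — Angular frequency: ω = 2π·f = 2π·92 = 578.1 rad/s.
Step 2 — Component impedances:
  R: Z = R = 389 Ω
  L: Z = jωL = j·578.1·0.00214 = 0 + j1.237 Ω
Step 3 — Series combination: Z_total = R + L = 389 + j1.237 Ω = 389∠0.2° Ω.

Z = 389 + j1.237 Ω = 389∠0.2° Ω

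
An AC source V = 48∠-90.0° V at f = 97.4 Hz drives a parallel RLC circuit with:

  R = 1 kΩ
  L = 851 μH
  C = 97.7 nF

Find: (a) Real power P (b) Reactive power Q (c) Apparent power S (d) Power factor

Step 1 — Angular frequency: ω = 2π·f = 2π·97.4 = 612 rad/s.
Step 2 — Component impedances:
  R: Z = R = 1000 Ω
  L: Z = jωL = j·612·0.000851 = 0 + j0.5208 Ω
  C: Z = 1/(jωC) = -j/(ω·C) = 0 - j1.673e+04 Ω
Step 3 — Parallel combination: 1/Z_total = 1/R + 1/L + 1/C; Z_total = 0.0002712 + j0.5208 Ω = 0.5208∠90.0° Ω.
Step 4 — Source phasor: V = 48∠-90.0° V = 0 - j48 V.
Step 5 — Current: I = V / Z = -92.16 - j0.048 A = 92.16∠-180.0° A.
Step 6 — Complex power: S = V·I* = 2.304 + j4424 VA.
Step 7 — Real power: P = Re(S) = 2.304 W.
Step 8 — Reactive power: Q = Im(S) = 4424 VAR.
Step 9 — Apparent power: |S| = 4424 VA.
Step 10 — Power factor: PF = P/|S| = 0.0005208 (lagging).

(a) P = 2.304 W  (b) Q = 4424 VAR  (c) S = 4424 VA  (d) PF = 0.0005208 (lagging)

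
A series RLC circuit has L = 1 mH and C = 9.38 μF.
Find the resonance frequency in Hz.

Step 1 — Resonance condition Im(Z)=0 gives ω₀ = 1/√(LC).
Step 2 — ω₀ = 1/√(0.001·9.38e-06) = 1.033e+04 rad/s.
Step 3 — f₀ = ω₀/(2π) = 1643 Hz.

f₀ = 1643 Hz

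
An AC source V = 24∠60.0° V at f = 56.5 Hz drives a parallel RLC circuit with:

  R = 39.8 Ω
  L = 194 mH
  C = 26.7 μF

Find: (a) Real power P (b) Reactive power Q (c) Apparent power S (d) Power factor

Step 1 — Angular frequency: ω = 2π·f = 2π·56.5 = 355 rad/s.
Step 2 — Component impedances:
  R: Z = R = 39.8 Ω
  L: Z = jωL = j·355·0.194 = 0 + j68.87 Ω
  C: Z = 1/(jωC) = -j/(ω·C) = 0 - j105.5 Ω
Step 3 — Parallel combination: 1/Z_total = 1/R + 1/L + 1/C; Z_total = 38.26 + j7.677 Ω = 39.02∠11.3° Ω.
Step 4 — Source phasor: V = 24∠60.0° V = 12 + j20.78 V.
Step 5 — Current: I = V / Z = 0.4063 + j0.4617 A = 0.615∠48.7° A.
Step 6 — Complex power: S = V·I* = 14.47 + j2.904 VA.
Step 7 — Real power: P = Re(S) = 14.47 W.
Step 8 — Reactive power: Q = Im(S) = 2.904 VAR.
Step 9 — Apparent power: |S| = 14.76 VA.
Step 10 — Power factor: PF = P/|S| = 0.9805 (lagging).

(a) P = 14.47 W  (b) Q = 2.904 VAR  (c) S = 14.76 VA  (d) PF = 0.9805 (lagging)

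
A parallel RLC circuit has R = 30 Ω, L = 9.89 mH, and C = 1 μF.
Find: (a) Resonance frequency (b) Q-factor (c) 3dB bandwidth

Step 1 — Resonance: ω₀ = 1/√(LC) = 1/√(0.00989·1e-06) = 1.006e+04 rad/s.
Step 2 — f₀ = ω₀/(2π) = 1600 Hz.
Step 3 — Parallel Q: Q = R/(ω₀L) = 30/(1.006e+04·0.00989) = 0.3017.
Step 4 — Bandwidth: Δω = ω₀/Q = 3.333e+04 rad/s; BW = Δω/(2π) = 5305 Hz.

(a) f₀ = 1600 Hz  (b) Q = 0.3017  (c) BW = 5305 Hz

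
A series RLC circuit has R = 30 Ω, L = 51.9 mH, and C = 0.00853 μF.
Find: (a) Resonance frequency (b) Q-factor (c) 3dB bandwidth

Step 1 — Resonance condition Im(Z)=0 gives ω₀ = 1/√(LC).
Step 2 — ω₀ = 1/√(0.0519·8.53e-09) = 4.753e+04 rad/s.
Step 3 — f₀ = ω₀/(2π) = 7564 Hz.
Step 4 — Series Q: Q = ω₀L/R = 4.753e+04·0.0519/30 = 82.22.
Step 5 — 3dB bandwidth: Δω = ω₀/Q = 578 rad/s; BW = Δω/(2π) = 92 Hz.

(a) f₀ = 7564 Hz  (b) Q = 82.22  (c) BW = 92 Hz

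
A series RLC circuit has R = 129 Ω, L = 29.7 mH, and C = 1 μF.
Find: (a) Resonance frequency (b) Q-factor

Step 1 — Resonance condition Im(Z)=0 gives ω₀ = 1/√(LC).
Step 2 — ω₀ = 1/√(0.0297·1e-06) = 5803 rad/s.
Step 3 — f₀ = ω₀/(2π) = 923.5 Hz.
Step 4 — Series Q: Q = ω₀L/R = 5803·0.0297/129 = 1.336.

(a) f₀ = 923.5 Hz  (b) Q = 1.336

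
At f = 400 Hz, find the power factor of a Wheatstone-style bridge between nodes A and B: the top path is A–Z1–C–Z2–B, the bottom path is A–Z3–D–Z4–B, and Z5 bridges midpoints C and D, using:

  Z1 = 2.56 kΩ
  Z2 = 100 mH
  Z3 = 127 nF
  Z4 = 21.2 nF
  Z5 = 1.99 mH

Step 1 — Angular frequency: ω = 2π·f = 2π·400 = 2513 rad/s.
Step 2 — Component impedances:
  Z1: Z = R = 2560 Ω
  Z2: Z = jωL = j·2513·0.1 = 0 + j251.3 Ω
  Z3: Z = 1/(jωC) = -j/(ω·C) = 0 - j3133 Ω
  Z4: Z = 1/(jωC) = -j/(ω·C) = 0 - j1.877e+04 Ω
  Z5: Z = jωL = j·2513·0.00199 = 0 + j5.001 Ω
Step 3 — Bridge requires nodal analysis (the Z5 bridge couples midpoints C and D, so the two paths cannot be reduced to a simple series/parallel combination). Setting node B to ground and injecting 1 A at node A, the 3-node admittance system at A, C, D solves to V_A = Z_AB = 1533 - j999.9 Ω = 1830∠-33.1° Ω.
Step 4 — Power factor: PF = cos(φ) = Re(Z)/|Z| = 1533/1830.3 = 0.8376.
Step 5 — Type: Im(Z) = -999.9 ⇒ leading (phase φ = -33.1°).

PF = 0.8376 (leading, φ = -33.1°)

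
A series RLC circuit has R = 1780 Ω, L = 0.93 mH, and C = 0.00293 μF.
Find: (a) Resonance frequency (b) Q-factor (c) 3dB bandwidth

Step 1 — Resonance condition Im(Z)=0 gives ω₀ = 1/√(LC).
Step 2 — ω₀ = 1/√(0.00093·2.93e-09) = 6.058e+05 rad/s.
Step 3 — f₀ = ω₀/(2π) = 9.642e+04 Hz.
Step 4 — Series Q: Q = ω₀L/R = 6.058e+05·0.00093/1780 = 0.3165.
Step 5 — 3dB bandwidth: Δω = ω₀/Q = 1.914e+06 rad/s; BW = Δω/(2π) = 3.046e+05 Hz.

(a) f₀ = 9.642e+04 Hz  (b) Q = 0.3165  (c) BW = 3.046e+05 Hz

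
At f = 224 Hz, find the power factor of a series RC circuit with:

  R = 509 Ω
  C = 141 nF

Step 1 — Angular frequency: ω = 2π·f = 2π·224 = 1407 rad/s.
Step 2 — Component impedances:
  R: Z = R = 509 Ω
  C: Z = 1/(jωC) = -j/(ω·C) = 0 - j5039 Ω
Step 3 — Series combination: Z_total = R + C = 509 - j5039 Ω = 5065∠-84.2° Ω.
Step 4 — Power factor: PF = cos(φ) = Re(Z)/|Z| = 509/5065 = 0.1005.
Step 5 — Type: Im(Z) = -5039 ⇒ leading (phase φ = -84.2°).

PF = 0.1005 (leading, φ = -84.2°)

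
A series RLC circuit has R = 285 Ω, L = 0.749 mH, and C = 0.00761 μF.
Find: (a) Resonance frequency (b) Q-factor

Step 1 — Resonance condition Im(Z)=0 gives ω₀ = 1/√(LC).
Step 2 — ω₀ = 1/√(0.000749·7.61e-09) = 4.189e+05 rad/s.
Step 3 — f₀ = ω₀/(2π) = 6.666e+04 Hz.
Step 4 — Series Q: Q = ω₀L/R = 4.189e+05·0.000749/285 = 1.101.

(a) f₀ = 6.666e+04 Hz  (b) Q = 1.101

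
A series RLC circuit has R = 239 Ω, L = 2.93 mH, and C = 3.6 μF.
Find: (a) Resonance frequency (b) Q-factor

Step 1 — Resonance condition Im(Z)=0 gives ω₀ = 1/√(LC).
Step 2 — ω₀ = 1/√(0.00293·3.6e-06) = 9737 rad/s.
Step 3 — f₀ = ω₀/(2π) = 1550 Hz.
Step 4 — Series Q: Q = ω₀L/R = 9737·0.00293/239 = 0.1194.

(a) f₀ = 1550 Hz  (b) Q = 0.1194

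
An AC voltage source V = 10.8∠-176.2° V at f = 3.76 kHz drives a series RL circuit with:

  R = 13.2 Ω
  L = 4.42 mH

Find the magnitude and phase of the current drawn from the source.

Step 1 — Angular frequency: ω = 2π·f = 2π·3760 = 2.362e+04 rad/s.
Step 2 — Component impedances:
  R: Z = R = 13.2 Ω
  L: Z = jωL = j·2.362e+04·0.00442 = 0 + j104.4 Ω
Step 3 — Series combination: Z_total = R + L = 13.2 + j104.4 Ω = 105.3∠82.8° Ω.
Step 4 — Source phasor: V = 10.8∠-176.2° V = -10.78 - j0.7158 V.
Step 5 — Ohm's law: I = V / Z_total = (-10.78 - j0.7158) / (13.2 + j104.4) = -0.01959 + j0.1007 A.
Step 6 — Convert to polar: |I| = 0.1026 A, ∠I = 101.0°.

I = 0.1026∠101.0° A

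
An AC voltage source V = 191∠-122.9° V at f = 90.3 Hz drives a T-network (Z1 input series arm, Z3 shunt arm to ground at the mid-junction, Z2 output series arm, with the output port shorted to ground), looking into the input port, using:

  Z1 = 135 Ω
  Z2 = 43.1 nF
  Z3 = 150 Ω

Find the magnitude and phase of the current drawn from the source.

Step 1 — Angular frequency: ω = 2π·f = 2π·90.3 = 567.4 rad/s.
Step 2 — Component impedances:
  Z1: Z = R = 135 Ω
  Z2: Z = 1/(jωC) = -j/(ω·C) = 0 - j4.089e+04 Ω
  Z3: Z = R = 150 Ω
Step 3 — With the output port shorted to ground, the output series arm Z2 runs from the junction to ground; the shunt arm Z3 also runs from the junction to ground. They appear in parallel: Z3 || Z2 = 150 - j0.5502 Ω.
Step 4 — Series with input arm Z1: Z_in = Z1 + (Z3 || Z2) = 285 - j0.5502 Ω = 285∠-0.1° Ω.
Step 5 — Source phasor: V = 191∠-122.9° V = -103.7 - j160.4 V.
Step 6 — Ohm's law: I = V / Z_total = (-103.7 - j160.4) / (285 - j0.5502) = -0.3629 - j0.5634 A.
Step 7 — Convert to polar: |I| = 0.6702 A, ∠I = -122.8°.

I = 0.6702∠-122.8° A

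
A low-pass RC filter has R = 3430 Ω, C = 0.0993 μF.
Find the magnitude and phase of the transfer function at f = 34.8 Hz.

Step 1 — Angular frequency: ω = 2π·34.8 = 218.7 rad/s.
Step 2 — Transfer function: H(jω) = 1/(1 + jωRC).
Step 3 — Denominator: 1 + jωRC = 1 + j·218.7·3430·9.93e-08 = 1 + j0.07447.
Step 4 — H = 0.9945 - j0.07406.
Step 5 — Magnitude: |H| = 0.9972 (-0.0 dB); phase: φ = -4.3°.

|H| = 0.9972 (-0.0 dB), φ = -4.3°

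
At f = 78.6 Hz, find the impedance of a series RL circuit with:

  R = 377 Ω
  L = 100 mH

Step 1 — Angular frequency: ω = 2π·f = 2π·78.6 = 493.9 rad/s.
Step 2 — Component impedances:
  R: Z = R = 377 Ω
  L: Z = jωL = j·493.9·0.1 = 0 + j49.39 Ω
Step 3 — Series combination: Z_total = R + L = 377 + j49.39 Ω = 380.2∠7.5° Ω.

Z = 377 + j49.39 Ω = 380.2∠7.5° Ω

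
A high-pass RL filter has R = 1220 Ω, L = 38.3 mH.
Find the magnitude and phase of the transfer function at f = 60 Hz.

Step 1 — Angular frequency: ω = 2π·60 = 377 rad/s.
Step 2 — Transfer function: H(jω) = jωL/(R + jωL).
Step 3 — Numerator jωL = j·14.44; denominator R + jωL = 1220 + j14.44.
Step 4 — H = 0.00014 + j0.01183.
Step 5 — Magnitude: |H| = 0.01183 (-38.5 dB); phase: φ = 89.3°.

|H| = 0.01183 (-38.5 dB), φ = 89.3°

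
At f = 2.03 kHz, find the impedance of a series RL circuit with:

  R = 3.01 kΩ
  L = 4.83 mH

Step 1 — Angular frequency: ω = 2π·f = 2π·2030 = 1.275e+04 rad/s.
Step 2 — Component impedances:
  R: Z = R = 3010 Ω
  L: Z = jωL = j·1.275e+04·0.00483 = 0 + j61.61 Ω
Step 3 — Series combination: Z_total = R + L = 3010 + j61.61 Ω = 3011∠1.2° Ω.

Z = 3010 + j61.61 Ω = 3011∠1.2° Ω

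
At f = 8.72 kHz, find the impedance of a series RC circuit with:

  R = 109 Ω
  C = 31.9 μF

Step 1 — Angular frequency: ω = 2π·f = 2π·8720 = 5.479e+04 rad/s.
Step 2 — Component impedances:
  R: Z = R = 109 Ω
  C: Z = 1/(jωC) = -j/(ω·C) = 0 - j0.5722 Ω
Step 3 — Series combination: Z_total = R + C = 109 - j0.5722 Ω = 109∠-0.3° Ω.

Z = 109 - j0.5722 Ω = 109∠-0.3° Ω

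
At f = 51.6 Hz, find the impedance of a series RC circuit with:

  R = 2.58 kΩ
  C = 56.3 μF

Step 1 — Angular frequency: ω = 2π·f = 2π·51.6 = 324.2 rad/s.
Step 2 — Component impedances:
  R: Z = R = 2580 Ω
  C: Z = 1/(jωC) = -j/(ω·C) = 0 - j54.79 Ω
Step 3 — Series combination: Z_total = R + C = 2580 - j54.79 Ω = 2581∠-1.2° Ω.

Z = 2580 - j54.79 Ω = 2581∠-1.2° Ω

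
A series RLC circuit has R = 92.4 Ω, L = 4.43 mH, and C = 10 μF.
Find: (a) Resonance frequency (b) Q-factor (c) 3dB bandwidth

Step 1 — Resonance: ω₀ = 1/√(LC) = 1/√(0.00443·1e-05) = 4751 rad/s.
Step 2 — f₀ = ω₀/(2π) = 756.2 Hz.
Step 3 — Series Q: Q = ω₀L/R = 4751·0.00443/92.4 = 0.2278.
Step 4 — Bandwidth: Δω = ω₀/Q = 2.086e+04 rad/s; BW = Δω/(2π) = 3320 Hz.

(a) f₀ = 756.2 Hz  (b) Q = 0.2278  (c) BW = 3320 Hz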